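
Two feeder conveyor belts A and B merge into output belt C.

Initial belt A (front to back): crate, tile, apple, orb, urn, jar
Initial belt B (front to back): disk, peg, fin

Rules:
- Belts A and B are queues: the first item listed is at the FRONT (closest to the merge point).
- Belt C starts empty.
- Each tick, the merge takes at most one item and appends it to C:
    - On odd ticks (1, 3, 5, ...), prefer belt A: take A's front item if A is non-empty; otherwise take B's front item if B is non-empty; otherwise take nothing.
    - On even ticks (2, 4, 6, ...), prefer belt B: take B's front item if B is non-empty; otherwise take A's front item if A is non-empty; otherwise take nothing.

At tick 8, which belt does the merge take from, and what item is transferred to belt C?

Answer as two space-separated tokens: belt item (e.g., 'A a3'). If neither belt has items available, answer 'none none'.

Answer: A urn

Derivation:
Tick 1: prefer A, take crate from A; A=[tile,apple,orb,urn,jar] B=[disk,peg,fin] C=[crate]
Tick 2: prefer B, take disk from B; A=[tile,apple,orb,urn,jar] B=[peg,fin] C=[crate,disk]
Tick 3: prefer A, take tile from A; A=[apple,orb,urn,jar] B=[peg,fin] C=[crate,disk,tile]
Tick 4: prefer B, take peg from B; A=[apple,orb,urn,jar] B=[fin] C=[crate,disk,tile,peg]
Tick 5: prefer A, take apple from A; A=[orb,urn,jar] B=[fin] C=[crate,disk,tile,peg,apple]
Tick 6: prefer B, take fin from B; A=[orb,urn,jar] B=[-] C=[crate,disk,tile,peg,apple,fin]
Tick 7: prefer A, take orb from A; A=[urn,jar] B=[-] C=[crate,disk,tile,peg,apple,fin,orb]
Tick 8: prefer B, take urn from A; A=[jar] B=[-] C=[crate,disk,tile,peg,apple,fin,orb,urn]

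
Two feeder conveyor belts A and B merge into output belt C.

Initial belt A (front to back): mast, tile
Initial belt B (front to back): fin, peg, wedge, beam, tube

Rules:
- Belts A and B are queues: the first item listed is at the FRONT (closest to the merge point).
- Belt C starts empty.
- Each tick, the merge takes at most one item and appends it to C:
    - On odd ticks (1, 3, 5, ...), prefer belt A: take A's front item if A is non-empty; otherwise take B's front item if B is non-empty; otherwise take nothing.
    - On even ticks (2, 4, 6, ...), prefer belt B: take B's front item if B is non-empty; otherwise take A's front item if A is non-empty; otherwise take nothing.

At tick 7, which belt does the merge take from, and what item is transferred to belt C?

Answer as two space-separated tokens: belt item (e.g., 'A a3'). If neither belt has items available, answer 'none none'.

Answer: B tube

Derivation:
Tick 1: prefer A, take mast from A; A=[tile] B=[fin,peg,wedge,beam,tube] C=[mast]
Tick 2: prefer B, take fin from B; A=[tile] B=[peg,wedge,beam,tube] C=[mast,fin]
Tick 3: prefer A, take tile from A; A=[-] B=[peg,wedge,beam,tube] C=[mast,fin,tile]
Tick 4: prefer B, take peg from B; A=[-] B=[wedge,beam,tube] C=[mast,fin,tile,peg]
Tick 5: prefer A, take wedge from B; A=[-] B=[beam,tube] C=[mast,fin,tile,peg,wedge]
Tick 6: prefer B, take beam from B; A=[-] B=[tube] C=[mast,fin,tile,peg,wedge,beam]
Tick 7: prefer A, take tube from B; A=[-] B=[-] C=[mast,fin,tile,peg,wedge,beam,tube]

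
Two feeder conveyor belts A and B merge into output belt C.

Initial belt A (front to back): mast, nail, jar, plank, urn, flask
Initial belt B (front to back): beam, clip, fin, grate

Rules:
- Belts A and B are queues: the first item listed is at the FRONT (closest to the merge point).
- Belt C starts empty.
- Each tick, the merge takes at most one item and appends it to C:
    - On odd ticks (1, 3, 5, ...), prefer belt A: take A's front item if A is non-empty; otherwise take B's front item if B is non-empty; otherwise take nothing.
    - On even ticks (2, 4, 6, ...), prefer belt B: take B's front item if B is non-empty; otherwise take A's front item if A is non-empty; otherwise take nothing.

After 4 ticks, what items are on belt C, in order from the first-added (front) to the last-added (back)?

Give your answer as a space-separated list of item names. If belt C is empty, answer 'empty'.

Tick 1: prefer A, take mast from A; A=[nail,jar,plank,urn,flask] B=[beam,clip,fin,grate] C=[mast]
Tick 2: prefer B, take beam from B; A=[nail,jar,plank,urn,flask] B=[clip,fin,grate] C=[mast,beam]
Tick 3: prefer A, take nail from A; A=[jar,plank,urn,flask] B=[clip,fin,grate] C=[mast,beam,nail]
Tick 4: prefer B, take clip from B; A=[jar,plank,urn,flask] B=[fin,grate] C=[mast,beam,nail,clip]

Answer: mast beam nail clip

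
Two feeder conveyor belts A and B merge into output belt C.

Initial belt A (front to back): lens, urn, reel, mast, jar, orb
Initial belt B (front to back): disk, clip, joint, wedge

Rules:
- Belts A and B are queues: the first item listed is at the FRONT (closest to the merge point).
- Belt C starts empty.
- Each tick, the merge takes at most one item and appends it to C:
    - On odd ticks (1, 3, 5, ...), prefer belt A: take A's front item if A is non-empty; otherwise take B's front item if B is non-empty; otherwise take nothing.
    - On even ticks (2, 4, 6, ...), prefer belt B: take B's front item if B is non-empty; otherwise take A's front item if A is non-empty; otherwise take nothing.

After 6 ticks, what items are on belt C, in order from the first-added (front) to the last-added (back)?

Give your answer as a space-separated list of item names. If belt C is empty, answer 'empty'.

Tick 1: prefer A, take lens from A; A=[urn,reel,mast,jar,orb] B=[disk,clip,joint,wedge] C=[lens]
Tick 2: prefer B, take disk from B; A=[urn,reel,mast,jar,orb] B=[clip,joint,wedge] C=[lens,disk]
Tick 3: prefer A, take urn from A; A=[reel,mast,jar,orb] B=[clip,joint,wedge] C=[lens,disk,urn]
Tick 4: prefer B, take clip from B; A=[reel,mast,jar,orb] B=[joint,wedge] C=[lens,disk,urn,clip]
Tick 5: prefer A, take reel from A; A=[mast,jar,orb] B=[joint,wedge] C=[lens,disk,urn,clip,reel]
Tick 6: prefer B, take joint from B; A=[mast,jar,orb] B=[wedge] C=[lens,disk,urn,clip,reel,joint]

Answer: lens disk urn clip reel joint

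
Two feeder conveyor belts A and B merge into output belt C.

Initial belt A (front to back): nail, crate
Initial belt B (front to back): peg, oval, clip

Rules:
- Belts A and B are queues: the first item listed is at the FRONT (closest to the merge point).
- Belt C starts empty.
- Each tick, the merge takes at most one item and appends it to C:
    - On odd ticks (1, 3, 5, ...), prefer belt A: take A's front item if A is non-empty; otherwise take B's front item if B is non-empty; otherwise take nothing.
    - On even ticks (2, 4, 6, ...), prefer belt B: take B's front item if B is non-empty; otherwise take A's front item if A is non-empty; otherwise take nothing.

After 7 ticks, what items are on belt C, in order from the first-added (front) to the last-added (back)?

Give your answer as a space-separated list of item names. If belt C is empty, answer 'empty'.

Tick 1: prefer A, take nail from A; A=[crate] B=[peg,oval,clip] C=[nail]
Tick 2: prefer B, take peg from B; A=[crate] B=[oval,clip] C=[nail,peg]
Tick 3: prefer A, take crate from A; A=[-] B=[oval,clip] C=[nail,peg,crate]
Tick 4: prefer B, take oval from B; A=[-] B=[clip] C=[nail,peg,crate,oval]
Tick 5: prefer A, take clip from B; A=[-] B=[-] C=[nail,peg,crate,oval,clip]
Tick 6: prefer B, both empty, nothing taken; A=[-] B=[-] C=[nail,peg,crate,oval,clip]
Tick 7: prefer A, both empty, nothing taken; A=[-] B=[-] C=[nail,peg,crate,oval,clip]

Answer: nail peg crate oval clip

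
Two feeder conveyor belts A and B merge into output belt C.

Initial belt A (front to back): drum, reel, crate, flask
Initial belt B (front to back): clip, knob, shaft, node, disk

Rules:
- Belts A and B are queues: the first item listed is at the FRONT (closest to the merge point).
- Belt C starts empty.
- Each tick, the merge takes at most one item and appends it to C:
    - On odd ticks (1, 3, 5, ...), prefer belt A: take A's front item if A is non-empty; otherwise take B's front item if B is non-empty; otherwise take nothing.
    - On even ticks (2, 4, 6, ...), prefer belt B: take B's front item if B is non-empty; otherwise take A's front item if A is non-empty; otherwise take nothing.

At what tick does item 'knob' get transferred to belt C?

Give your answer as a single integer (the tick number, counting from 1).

Tick 1: prefer A, take drum from A; A=[reel,crate,flask] B=[clip,knob,shaft,node,disk] C=[drum]
Tick 2: prefer B, take clip from B; A=[reel,crate,flask] B=[knob,shaft,node,disk] C=[drum,clip]
Tick 3: prefer A, take reel from A; A=[crate,flask] B=[knob,shaft,node,disk] C=[drum,clip,reel]
Tick 4: prefer B, take knob from B; A=[crate,flask] B=[shaft,node,disk] C=[drum,clip,reel,knob]

Answer: 4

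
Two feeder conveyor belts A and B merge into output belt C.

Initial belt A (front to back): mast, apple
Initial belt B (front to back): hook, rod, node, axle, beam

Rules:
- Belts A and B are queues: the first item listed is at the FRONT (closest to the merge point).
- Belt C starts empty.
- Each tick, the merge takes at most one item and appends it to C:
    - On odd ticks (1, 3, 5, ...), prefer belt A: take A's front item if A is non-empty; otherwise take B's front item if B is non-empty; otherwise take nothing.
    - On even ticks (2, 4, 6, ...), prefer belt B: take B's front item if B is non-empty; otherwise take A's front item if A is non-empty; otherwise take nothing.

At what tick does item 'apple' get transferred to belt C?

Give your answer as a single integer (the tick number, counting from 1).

Tick 1: prefer A, take mast from A; A=[apple] B=[hook,rod,node,axle,beam] C=[mast]
Tick 2: prefer B, take hook from B; A=[apple] B=[rod,node,axle,beam] C=[mast,hook]
Tick 3: prefer A, take apple from A; A=[-] B=[rod,node,axle,beam] C=[mast,hook,apple]

Answer: 3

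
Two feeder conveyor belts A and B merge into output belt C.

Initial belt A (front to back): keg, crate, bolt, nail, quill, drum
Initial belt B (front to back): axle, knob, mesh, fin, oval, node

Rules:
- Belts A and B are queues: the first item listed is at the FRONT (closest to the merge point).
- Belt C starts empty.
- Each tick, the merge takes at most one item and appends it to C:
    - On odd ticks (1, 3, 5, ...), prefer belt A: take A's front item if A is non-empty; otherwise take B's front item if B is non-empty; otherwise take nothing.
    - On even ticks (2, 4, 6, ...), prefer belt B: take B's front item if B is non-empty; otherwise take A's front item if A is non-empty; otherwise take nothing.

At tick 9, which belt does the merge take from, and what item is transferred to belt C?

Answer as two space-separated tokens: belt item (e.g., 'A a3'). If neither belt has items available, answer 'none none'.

Tick 1: prefer A, take keg from A; A=[crate,bolt,nail,quill,drum] B=[axle,knob,mesh,fin,oval,node] C=[keg]
Tick 2: prefer B, take axle from B; A=[crate,bolt,nail,quill,drum] B=[knob,mesh,fin,oval,node] C=[keg,axle]
Tick 3: prefer A, take crate from A; A=[bolt,nail,quill,drum] B=[knob,mesh,fin,oval,node] C=[keg,axle,crate]
Tick 4: prefer B, take knob from B; A=[bolt,nail,quill,drum] B=[mesh,fin,oval,node] C=[keg,axle,crate,knob]
Tick 5: prefer A, take bolt from A; A=[nail,quill,drum] B=[mesh,fin,oval,node] C=[keg,axle,crate,knob,bolt]
Tick 6: prefer B, take mesh from B; A=[nail,quill,drum] B=[fin,oval,node] C=[keg,axle,crate,knob,bolt,mesh]
Tick 7: prefer A, take nail from A; A=[quill,drum] B=[fin,oval,node] C=[keg,axle,crate,knob,bolt,mesh,nail]
Tick 8: prefer B, take fin from B; A=[quill,drum] B=[oval,node] C=[keg,axle,crate,knob,bolt,mesh,nail,fin]
Tick 9: prefer A, take quill from A; A=[drum] B=[oval,node] C=[keg,axle,crate,knob,bolt,mesh,nail,fin,quill]

Answer: A quill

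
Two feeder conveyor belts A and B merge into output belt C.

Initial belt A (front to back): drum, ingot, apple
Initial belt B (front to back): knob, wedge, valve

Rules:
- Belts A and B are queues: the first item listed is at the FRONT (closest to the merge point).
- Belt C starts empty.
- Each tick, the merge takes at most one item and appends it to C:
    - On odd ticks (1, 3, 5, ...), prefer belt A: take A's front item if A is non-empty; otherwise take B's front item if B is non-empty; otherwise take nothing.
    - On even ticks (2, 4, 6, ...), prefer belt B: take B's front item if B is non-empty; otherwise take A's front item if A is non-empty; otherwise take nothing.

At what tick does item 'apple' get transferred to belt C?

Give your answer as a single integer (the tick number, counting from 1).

Tick 1: prefer A, take drum from A; A=[ingot,apple] B=[knob,wedge,valve] C=[drum]
Tick 2: prefer B, take knob from B; A=[ingot,apple] B=[wedge,valve] C=[drum,knob]
Tick 3: prefer A, take ingot from A; A=[apple] B=[wedge,valve] C=[drum,knob,ingot]
Tick 4: prefer B, take wedge from B; A=[apple] B=[valve] C=[drum,knob,ingot,wedge]
Tick 5: prefer A, take apple from A; A=[-] B=[valve] C=[drum,knob,ingot,wedge,apple]

Answer: 5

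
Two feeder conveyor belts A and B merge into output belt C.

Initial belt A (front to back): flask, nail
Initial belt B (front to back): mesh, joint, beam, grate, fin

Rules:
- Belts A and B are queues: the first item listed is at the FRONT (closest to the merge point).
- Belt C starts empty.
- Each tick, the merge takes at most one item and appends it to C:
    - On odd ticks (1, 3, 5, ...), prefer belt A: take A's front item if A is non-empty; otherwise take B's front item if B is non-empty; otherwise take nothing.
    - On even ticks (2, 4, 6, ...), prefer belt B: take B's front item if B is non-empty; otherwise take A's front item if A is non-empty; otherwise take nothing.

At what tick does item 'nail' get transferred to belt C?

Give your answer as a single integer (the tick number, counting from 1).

Tick 1: prefer A, take flask from A; A=[nail] B=[mesh,joint,beam,grate,fin] C=[flask]
Tick 2: prefer B, take mesh from B; A=[nail] B=[joint,beam,grate,fin] C=[flask,mesh]
Tick 3: prefer A, take nail from A; A=[-] B=[joint,beam,grate,fin] C=[flask,mesh,nail]

Answer: 3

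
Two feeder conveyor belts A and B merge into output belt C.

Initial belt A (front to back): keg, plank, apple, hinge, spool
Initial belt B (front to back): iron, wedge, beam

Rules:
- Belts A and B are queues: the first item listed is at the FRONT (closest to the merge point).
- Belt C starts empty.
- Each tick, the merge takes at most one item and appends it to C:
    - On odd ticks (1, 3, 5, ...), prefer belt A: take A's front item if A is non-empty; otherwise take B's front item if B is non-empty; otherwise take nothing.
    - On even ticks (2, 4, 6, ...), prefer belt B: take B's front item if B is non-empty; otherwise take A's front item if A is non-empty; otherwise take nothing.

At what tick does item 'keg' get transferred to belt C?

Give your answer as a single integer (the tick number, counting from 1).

Answer: 1

Derivation:
Tick 1: prefer A, take keg from A; A=[plank,apple,hinge,spool] B=[iron,wedge,beam] C=[keg]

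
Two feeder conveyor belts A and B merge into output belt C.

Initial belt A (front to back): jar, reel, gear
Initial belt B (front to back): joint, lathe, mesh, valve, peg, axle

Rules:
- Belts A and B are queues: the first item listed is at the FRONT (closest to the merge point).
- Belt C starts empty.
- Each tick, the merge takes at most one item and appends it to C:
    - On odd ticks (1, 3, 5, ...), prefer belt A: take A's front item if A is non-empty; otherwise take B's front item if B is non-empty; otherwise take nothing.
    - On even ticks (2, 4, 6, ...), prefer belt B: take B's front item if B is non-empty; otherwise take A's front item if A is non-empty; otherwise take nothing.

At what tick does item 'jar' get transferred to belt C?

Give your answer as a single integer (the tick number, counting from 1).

Answer: 1

Derivation:
Tick 1: prefer A, take jar from A; A=[reel,gear] B=[joint,lathe,mesh,valve,peg,axle] C=[jar]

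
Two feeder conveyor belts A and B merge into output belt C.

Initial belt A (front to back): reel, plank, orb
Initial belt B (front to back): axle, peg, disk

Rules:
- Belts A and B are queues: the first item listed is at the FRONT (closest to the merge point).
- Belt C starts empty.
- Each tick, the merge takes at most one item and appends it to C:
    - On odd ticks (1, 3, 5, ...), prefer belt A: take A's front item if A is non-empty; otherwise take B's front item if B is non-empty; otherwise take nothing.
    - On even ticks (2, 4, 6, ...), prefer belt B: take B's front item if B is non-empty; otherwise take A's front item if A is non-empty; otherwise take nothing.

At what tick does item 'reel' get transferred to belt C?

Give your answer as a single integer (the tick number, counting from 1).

Answer: 1

Derivation:
Tick 1: prefer A, take reel from A; A=[plank,orb] B=[axle,peg,disk] C=[reel]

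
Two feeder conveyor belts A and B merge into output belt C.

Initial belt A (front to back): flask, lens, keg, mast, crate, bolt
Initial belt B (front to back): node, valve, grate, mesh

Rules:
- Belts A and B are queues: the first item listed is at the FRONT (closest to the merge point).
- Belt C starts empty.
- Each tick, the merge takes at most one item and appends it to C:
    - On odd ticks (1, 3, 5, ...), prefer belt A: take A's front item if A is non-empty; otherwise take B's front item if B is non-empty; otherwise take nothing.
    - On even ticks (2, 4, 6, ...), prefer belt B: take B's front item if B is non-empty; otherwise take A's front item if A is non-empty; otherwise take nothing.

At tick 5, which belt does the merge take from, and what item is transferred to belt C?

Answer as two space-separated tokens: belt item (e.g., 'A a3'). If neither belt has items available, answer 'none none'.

Answer: A keg

Derivation:
Tick 1: prefer A, take flask from A; A=[lens,keg,mast,crate,bolt] B=[node,valve,grate,mesh] C=[flask]
Tick 2: prefer B, take node from B; A=[lens,keg,mast,crate,bolt] B=[valve,grate,mesh] C=[flask,node]
Tick 3: prefer A, take lens from A; A=[keg,mast,crate,bolt] B=[valve,grate,mesh] C=[flask,node,lens]
Tick 4: prefer B, take valve from B; A=[keg,mast,crate,bolt] B=[grate,mesh] C=[flask,node,lens,valve]
Tick 5: prefer A, take keg from A; A=[mast,crate,bolt] B=[grate,mesh] C=[flask,node,lens,valve,keg]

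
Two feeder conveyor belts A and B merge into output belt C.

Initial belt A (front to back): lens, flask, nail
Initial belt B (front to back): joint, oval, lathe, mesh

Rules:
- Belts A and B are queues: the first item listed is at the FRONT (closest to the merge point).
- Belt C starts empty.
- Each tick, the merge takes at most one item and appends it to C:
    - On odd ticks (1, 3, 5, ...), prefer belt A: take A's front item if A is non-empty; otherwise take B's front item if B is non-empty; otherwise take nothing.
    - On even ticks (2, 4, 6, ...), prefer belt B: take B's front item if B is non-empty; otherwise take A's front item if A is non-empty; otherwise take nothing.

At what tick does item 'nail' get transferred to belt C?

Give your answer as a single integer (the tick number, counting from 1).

Answer: 5

Derivation:
Tick 1: prefer A, take lens from A; A=[flask,nail] B=[joint,oval,lathe,mesh] C=[lens]
Tick 2: prefer B, take joint from B; A=[flask,nail] B=[oval,lathe,mesh] C=[lens,joint]
Tick 3: prefer A, take flask from A; A=[nail] B=[oval,lathe,mesh] C=[lens,joint,flask]
Tick 4: prefer B, take oval from B; A=[nail] B=[lathe,mesh] C=[lens,joint,flask,oval]
Tick 5: prefer A, take nail from A; A=[-] B=[lathe,mesh] C=[lens,joint,flask,oval,nail]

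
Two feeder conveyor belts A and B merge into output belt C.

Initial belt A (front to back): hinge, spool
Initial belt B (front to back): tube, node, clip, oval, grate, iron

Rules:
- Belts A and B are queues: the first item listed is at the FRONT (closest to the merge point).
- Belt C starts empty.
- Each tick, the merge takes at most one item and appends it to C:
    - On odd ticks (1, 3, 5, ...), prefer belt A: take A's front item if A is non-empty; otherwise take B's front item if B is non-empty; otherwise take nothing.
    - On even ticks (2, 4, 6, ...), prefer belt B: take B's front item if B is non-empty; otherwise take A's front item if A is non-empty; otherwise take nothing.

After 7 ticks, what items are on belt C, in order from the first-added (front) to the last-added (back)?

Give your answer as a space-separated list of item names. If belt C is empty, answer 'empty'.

Tick 1: prefer A, take hinge from A; A=[spool] B=[tube,node,clip,oval,grate,iron] C=[hinge]
Tick 2: prefer B, take tube from B; A=[spool] B=[node,clip,oval,grate,iron] C=[hinge,tube]
Tick 3: prefer A, take spool from A; A=[-] B=[node,clip,oval,grate,iron] C=[hinge,tube,spool]
Tick 4: prefer B, take node from B; A=[-] B=[clip,oval,grate,iron] C=[hinge,tube,spool,node]
Tick 5: prefer A, take clip from B; A=[-] B=[oval,grate,iron] C=[hinge,tube,spool,node,clip]
Tick 6: prefer B, take oval from B; A=[-] B=[grate,iron] C=[hinge,tube,spool,node,clip,oval]
Tick 7: prefer A, take grate from B; A=[-] B=[iron] C=[hinge,tube,spool,node,clip,oval,grate]

Answer: hinge tube spool node clip oval grate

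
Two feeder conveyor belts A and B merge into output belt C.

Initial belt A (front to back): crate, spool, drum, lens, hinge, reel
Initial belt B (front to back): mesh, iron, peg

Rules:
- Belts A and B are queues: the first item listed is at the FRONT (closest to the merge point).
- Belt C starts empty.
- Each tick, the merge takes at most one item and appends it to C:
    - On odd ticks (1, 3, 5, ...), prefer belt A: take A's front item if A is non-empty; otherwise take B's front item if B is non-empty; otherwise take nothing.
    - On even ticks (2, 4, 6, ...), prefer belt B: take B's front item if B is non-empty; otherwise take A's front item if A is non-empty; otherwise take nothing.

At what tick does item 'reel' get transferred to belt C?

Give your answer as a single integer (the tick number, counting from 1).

Tick 1: prefer A, take crate from A; A=[spool,drum,lens,hinge,reel] B=[mesh,iron,peg] C=[crate]
Tick 2: prefer B, take mesh from B; A=[spool,drum,lens,hinge,reel] B=[iron,peg] C=[crate,mesh]
Tick 3: prefer A, take spool from A; A=[drum,lens,hinge,reel] B=[iron,peg] C=[crate,mesh,spool]
Tick 4: prefer B, take iron from B; A=[drum,lens,hinge,reel] B=[peg] C=[crate,mesh,spool,iron]
Tick 5: prefer A, take drum from A; A=[lens,hinge,reel] B=[peg] C=[crate,mesh,spool,iron,drum]
Tick 6: prefer B, take peg from B; A=[lens,hinge,reel] B=[-] C=[crate,mesh,spool,iron,drum,peg]
Tick 7: prefer A, take lens from A; A=[hinge,reel] B=[-] C=[crate,mesh,spool,iron,drum,peg,lens]
Tick 8: prefer B, take hinge from A; A=[reel] B=[-] C=[crate,mesh,spool,iron,drum,peg,lens,hinge]
Tick 9: prefer A, take reel from A; A=[-] B=[-] C=[crate,mesh,spool,iron,drum,peg,lens,hinge,reel]

Answer: 9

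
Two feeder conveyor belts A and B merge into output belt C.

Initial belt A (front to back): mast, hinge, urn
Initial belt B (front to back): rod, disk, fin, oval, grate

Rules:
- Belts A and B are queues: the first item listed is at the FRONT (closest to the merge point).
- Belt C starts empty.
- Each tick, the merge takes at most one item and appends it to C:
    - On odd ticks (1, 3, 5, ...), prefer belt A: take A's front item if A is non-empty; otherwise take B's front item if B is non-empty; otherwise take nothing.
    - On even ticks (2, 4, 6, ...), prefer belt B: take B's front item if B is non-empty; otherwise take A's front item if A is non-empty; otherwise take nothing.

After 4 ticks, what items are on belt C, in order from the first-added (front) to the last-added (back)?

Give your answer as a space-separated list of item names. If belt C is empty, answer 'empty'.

Tick 1: prefer A, take mast from A; A=[hinge,urn] B=[rod,disk,fin,oval,grate] C=[mast]
Tick 2: prefer B, take rod from B; A=[hinge,urn] B=[disk,fin,oval,grate] C=[mast,rod]
Tick 3: prefer A, take hinge from A; A=[urn] B=[disk,fin,oval,grate] C=[mast,rod,hinge]
Tick 4: prefer B, take disk from B; A=[urn] B=[fin,oval,grate] C=[mast,rod,hinge,disk]

Answer: mast rod hinge disk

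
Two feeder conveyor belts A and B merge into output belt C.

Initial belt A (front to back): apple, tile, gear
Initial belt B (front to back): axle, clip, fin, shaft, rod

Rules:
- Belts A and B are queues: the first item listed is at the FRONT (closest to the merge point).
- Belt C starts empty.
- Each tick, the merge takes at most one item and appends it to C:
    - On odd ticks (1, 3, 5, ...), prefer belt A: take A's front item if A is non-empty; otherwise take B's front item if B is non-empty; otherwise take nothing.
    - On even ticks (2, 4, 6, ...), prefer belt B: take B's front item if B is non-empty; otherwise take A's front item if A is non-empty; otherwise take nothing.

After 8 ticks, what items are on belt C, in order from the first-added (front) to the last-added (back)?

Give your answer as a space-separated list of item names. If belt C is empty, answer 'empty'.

Answer: apple axle tile clip gear fin shaft rod

Derivation:
Tick 1: prefer A, take apple from A; A=[tile,gear] B=[axle,clip,fin,shaft,rod] C=[apple]
Tick 2: prefer B, take axle from B; A=[tile,gear] B=[clip,fin,shaft,rod] C=[apple,axle]
Tick 3: prefer A, take tile from A; A=[gear] B=[clip,fin,shaft,rod] C=[apple,axle,tile]
Tick 4: prefer B, take clip from B; A=[gear] B=[fin,shaft,rod] C=[apple,axle,tile,clip]
Tick 5: prefer A, take gear from A; A=[-] B=[fin,shaft,rod] C=[apple,axle,tile,clip,gear]
Tick 6: prefer B, take fin from B; A=[-] B=[shaft,rod] C=[apple,axle,tile,clip,gear,fin]
Tick 7: prefer A, take shaft from B; A=[-] B=[rod] C=[apple,axle,tile,clip,gear,fin,shaft]
Tick 8: prefer B, take rod from B; A=[-] B=[-] C=[apple,axle,tile,clip,gear,fin,shaft,rod]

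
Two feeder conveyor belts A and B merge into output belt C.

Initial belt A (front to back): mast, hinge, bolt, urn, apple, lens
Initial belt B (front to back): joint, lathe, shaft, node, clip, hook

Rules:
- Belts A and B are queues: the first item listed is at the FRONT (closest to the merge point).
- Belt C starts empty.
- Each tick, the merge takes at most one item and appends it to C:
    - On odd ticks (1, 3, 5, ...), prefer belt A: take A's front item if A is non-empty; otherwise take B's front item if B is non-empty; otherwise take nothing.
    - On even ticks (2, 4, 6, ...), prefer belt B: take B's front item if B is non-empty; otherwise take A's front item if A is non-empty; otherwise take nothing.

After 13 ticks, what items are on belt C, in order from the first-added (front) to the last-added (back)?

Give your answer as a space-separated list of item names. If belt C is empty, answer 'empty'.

Answer: mast joint hinge lathe bolt shaft urn node apple clip lens hook

Derivation:
Tick 1: prefer A, take mast from A; A=[hinge,bolt,urn,apple,lens] B=[joint,lathe,shaft,node,clip,hook] C=[mast]
Tick 2: prefer B, take joint from B; A=[hinge,bolt,urn,apple,lens] B=[lathe,shaft,node,clip,hook] C=[mast,joint]
Tick 3: prefer A, take hinge from A; A=[bolt,urn,apple,lens] B=[lathe,shaft,node,clip,hook] C=[mast,joint,hinge]
Tick 4: prefer B, take lathe from B; A=[bolt,urn,apple,lens] B=[shaft,node,clip,hook] C=[mast,joint,hinge,lathe]
Tick 5: prefer A, take bolt from A; A=[urn,apple,lens] B=[shaft,node,clip,hook] C=[mast,joint,hinge,lathe,bolt]
Tick 6: prefer B, take shaft from B; A=[urn,apple,lens] B=[node,clip,hook] C=[mast,joint,hinge,lathe,bolt,shaft]
Tick 7: prefer A, take urn from A; A=[apple,lens] B=[node,clip,hook] C=[mast,joint,hinge,lathe,bolt,shaft,urn]
Tick 8: prefer B, take node from B; A=[apple,lens] B=[clip,hook] C=[mast,joint,hinge,lathe,bolt,shaft,urn,node]
Tick 9: prefer A, take apple from A; A=[lens] B=[clip,hook] C=[mast,joint,hinge,lathe,bolt,shaft,urn,node,apple]
Tick 10: prefer B, take clip from B; A=[lens] B=[hook] C=[mast,joint,hinge,lathe,bolt,shaft,urn,node,apple,clip]
Tick 11: prefer A, take lens from A; A=[-] B=[hook] C=[mast,joint,hinge,lathe,bolt,shaft,urn,node,apple,clip,lens]
Tick 12: prefer B, take hook from B; A=[-] B=[-] C=[mast,joint,hinge,lathe,bolt,shaft,urn,node,apple,clip,lens,hook]
Tick 13: prefer A, both empty, nothing taken; A=[-] B=[-] C=[mast,joint,hinge,lathe,bolt,shaft,urn,node,apple,clip,lens,hook]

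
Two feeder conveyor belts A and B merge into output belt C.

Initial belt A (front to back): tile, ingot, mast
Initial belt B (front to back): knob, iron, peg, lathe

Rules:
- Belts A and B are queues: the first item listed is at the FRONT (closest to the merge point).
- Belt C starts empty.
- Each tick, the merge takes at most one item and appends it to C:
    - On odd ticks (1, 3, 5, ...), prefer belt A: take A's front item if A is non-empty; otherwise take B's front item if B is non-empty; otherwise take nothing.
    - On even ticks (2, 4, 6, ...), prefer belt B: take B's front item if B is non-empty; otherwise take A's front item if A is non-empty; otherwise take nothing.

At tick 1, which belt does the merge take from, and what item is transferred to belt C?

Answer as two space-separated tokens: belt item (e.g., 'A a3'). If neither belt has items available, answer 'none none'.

Answer: A tile

Derivation:
Tick 1: prefer A, take tile from A; A=[ingot,mast] B=[knob,iron,peg,lathe] C=[tile]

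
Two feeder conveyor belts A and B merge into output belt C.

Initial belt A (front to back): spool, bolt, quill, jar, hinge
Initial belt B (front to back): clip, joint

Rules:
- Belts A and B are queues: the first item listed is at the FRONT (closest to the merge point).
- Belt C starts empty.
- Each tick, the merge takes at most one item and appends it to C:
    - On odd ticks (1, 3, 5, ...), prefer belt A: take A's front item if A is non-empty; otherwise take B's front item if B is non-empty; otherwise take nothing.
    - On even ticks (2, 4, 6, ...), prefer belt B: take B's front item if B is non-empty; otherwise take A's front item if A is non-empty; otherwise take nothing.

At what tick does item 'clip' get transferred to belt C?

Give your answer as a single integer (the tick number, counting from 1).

Tick 1: prefer A, take spool from A; A=[bolt,quill,jar,hinge] B=[clip,joint] C=[spool]
Tick 2: prefer B, take clip from B; A=[bolt,quill,jar,hinge] B=[joint] C=[spool,clip]

Answer: 2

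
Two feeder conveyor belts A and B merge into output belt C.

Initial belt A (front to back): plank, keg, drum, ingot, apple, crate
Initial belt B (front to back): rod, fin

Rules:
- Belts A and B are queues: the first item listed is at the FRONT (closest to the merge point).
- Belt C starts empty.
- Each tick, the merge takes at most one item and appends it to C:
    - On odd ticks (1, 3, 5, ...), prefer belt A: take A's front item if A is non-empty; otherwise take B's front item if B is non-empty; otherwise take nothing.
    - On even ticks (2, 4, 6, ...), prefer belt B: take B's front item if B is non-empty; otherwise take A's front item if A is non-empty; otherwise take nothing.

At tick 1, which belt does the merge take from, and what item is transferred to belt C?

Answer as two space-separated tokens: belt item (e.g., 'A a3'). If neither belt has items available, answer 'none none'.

Answer: A plank

Derivation:
Tick 1: prefer A, take plank from A; A=[keg,drum,ingot,apple,crate] B=[rod,fin] C=[plank]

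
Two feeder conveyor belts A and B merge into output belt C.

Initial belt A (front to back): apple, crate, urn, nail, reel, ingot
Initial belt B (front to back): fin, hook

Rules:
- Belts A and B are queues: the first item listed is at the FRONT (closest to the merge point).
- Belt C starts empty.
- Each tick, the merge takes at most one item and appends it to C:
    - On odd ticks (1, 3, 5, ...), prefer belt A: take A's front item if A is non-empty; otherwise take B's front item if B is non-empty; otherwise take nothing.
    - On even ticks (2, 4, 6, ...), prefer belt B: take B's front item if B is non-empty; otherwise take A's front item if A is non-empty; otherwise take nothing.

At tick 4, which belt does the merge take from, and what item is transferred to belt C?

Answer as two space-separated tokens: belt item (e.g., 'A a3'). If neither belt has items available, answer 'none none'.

Answer: B hook

Derivation:
Tick 1: prefer A, take apple from A; A=[crate,urn,nail,reel,ingot] B=[fin,hook] C=[apple]
Tick 2: prefer B, take fin from B; A=[crate,urn,nail,reel,ingot] B=[hook] C=[apple,fin]
Tick 3: prefer A, take crate from A; A=[urn,nail,reel,ingot] B=[hook] C=[apple,fin,crate]
Tick 4: prefer B, take hook from B; A=[urn,nail,reel,ingot] B=[-] C=[apple,fin,crate,hook]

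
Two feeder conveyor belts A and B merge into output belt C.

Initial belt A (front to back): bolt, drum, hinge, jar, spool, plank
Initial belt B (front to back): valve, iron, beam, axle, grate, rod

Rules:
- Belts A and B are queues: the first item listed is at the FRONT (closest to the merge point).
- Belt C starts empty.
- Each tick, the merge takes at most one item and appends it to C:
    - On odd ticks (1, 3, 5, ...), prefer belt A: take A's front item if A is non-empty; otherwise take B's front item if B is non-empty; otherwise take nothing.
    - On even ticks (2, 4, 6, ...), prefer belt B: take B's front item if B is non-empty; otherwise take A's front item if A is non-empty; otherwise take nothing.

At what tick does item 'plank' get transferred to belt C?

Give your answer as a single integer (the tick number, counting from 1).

Tick 1: prefer A, take bolt from A; A=[drum,hinge,jar,spool,plank] B=[valve,iron,beam,axle,grate,rod] C=[bolt]
Tick 2: prefer B, take valve from B; A=[drum,hinge,jar,spool,plank] B=[iron,beam,axle,grate,rod] C=[bolt,valve]
Tick 3: prefer A, take drum from A; A=[hinge,jar,spool,plank] B=[iron,beam,axle,grate,rod] C=[bolt,valve,drum]
Tick 4: prefer B, take iron from B; A=[hinge,jar,spool,plank] B=[beam,axle,grate,rod] C=[bolt,valve,drum,iron]
Tick 5: prefer A, take hinge from A; A=[jar,spool,plank] B=[beam,axle,grate,rod] C=[bolt,valve,drum,iron,hinge]
Tick 6: prefer B, take beam from B; A=[jar,spool,plank] B=[axle,grate,rod] C=[bolt,valve,drum,iron,hinge,beam]
Tick 7: prefer A, take jar from A; A=[spool,plank] B=[axle,grate,rod] C=[bolt,valve,drum,iron,hinge,beam,jar]
Tick 8: prefer B, take axle from B; A=[spool,plank] B=[grate,rod] C=[bolt,valve,drum,iron,hinge,beam,jar,axle]
Tick 9: prefer A, take spool from A; A=[plank] B=[grate,rod] C=[bolt,valve,drum,iron,hinge,beam,jar,axle,spool]
Tick 10: prefer B, take grate from B; A=[plank] B=[rod] C=[bolt,valve,drum,iron,hinge,beam,jar,axle,spool,grate]
Tick 11: prefer A, take plank from A; A=[-] B=[rod] C=[bolt,valve,drum,iron,hinge,beam,jar,axle,spool,grate,plank]

Answer: 11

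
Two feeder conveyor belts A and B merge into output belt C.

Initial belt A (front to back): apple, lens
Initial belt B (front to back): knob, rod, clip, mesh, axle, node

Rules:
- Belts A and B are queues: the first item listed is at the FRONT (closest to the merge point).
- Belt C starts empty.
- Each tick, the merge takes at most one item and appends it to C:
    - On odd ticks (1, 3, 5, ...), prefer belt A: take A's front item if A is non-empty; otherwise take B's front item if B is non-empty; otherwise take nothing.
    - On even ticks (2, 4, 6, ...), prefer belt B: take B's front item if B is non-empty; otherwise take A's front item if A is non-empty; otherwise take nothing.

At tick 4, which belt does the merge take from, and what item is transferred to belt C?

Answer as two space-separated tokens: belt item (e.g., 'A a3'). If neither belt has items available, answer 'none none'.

Answer: B rod

Derivation:
Tick 1: prefer A, take apple from A; A=[lens] B=[knob,rod,clip,mesh,axle,node] C=[apple]
Tick 2: prefer B, take knob from B; A=[lens] B=[rod,clip,mesh,axle,node] C=[apple,knob]
Tick 3: prefer A, take lens from A; A=[-] B=[rod,clip,mesh,axle,node] C=[apple,knob,lens]
Tick 4: prefer B, take rod from B; A=[-] B=[clip,mesh,axle,node] C=[apple,knob,lens,rod]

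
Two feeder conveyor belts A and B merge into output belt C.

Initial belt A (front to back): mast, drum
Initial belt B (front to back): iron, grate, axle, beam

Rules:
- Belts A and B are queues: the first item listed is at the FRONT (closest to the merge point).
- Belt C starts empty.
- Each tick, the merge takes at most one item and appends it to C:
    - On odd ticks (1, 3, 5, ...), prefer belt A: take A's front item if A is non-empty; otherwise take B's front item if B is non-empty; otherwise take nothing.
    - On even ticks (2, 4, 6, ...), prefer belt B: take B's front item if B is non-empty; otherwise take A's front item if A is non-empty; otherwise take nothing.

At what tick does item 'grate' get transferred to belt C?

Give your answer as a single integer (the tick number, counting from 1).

Answer: 4

Derivation:
Tick 1: prefer A, take mast from A; A=[drum] B=[iron,grate,axle,beam] C=[mast]
Tick 2: prefer B, take iron from B; A=[drum] B=[grate,axle,beam] C=[mast,iron]
Tick 3: prefer A, take drum from A; A=[-] B=[grate,axle,beam] C=[mast,iron,drum]
Tick 4: prefer B, take grate from B; A=[-] B=[axle,beam] C=[mast,iron,drum,grate]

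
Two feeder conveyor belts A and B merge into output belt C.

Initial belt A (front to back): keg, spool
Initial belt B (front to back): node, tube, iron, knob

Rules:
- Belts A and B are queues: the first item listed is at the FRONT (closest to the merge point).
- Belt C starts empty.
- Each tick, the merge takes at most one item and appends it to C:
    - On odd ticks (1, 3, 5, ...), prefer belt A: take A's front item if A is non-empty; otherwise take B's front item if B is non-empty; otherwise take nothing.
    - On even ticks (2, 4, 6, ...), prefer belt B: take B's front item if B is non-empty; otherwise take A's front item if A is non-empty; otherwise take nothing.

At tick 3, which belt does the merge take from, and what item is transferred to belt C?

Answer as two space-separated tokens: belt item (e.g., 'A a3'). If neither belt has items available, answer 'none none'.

Tick 1: prefer A, take keg from A; A=[spool] B=[node,tube,iron,knob] C=[keg]
Tick 2: prefer B, take node from B; A=[spool] B=[tube,iron,knob] C=[keg,node]
Tick 3: prefer A, take spool from A; A=[-] B=[tube,iron,knob] C=[keg,node,spool]

Answer: A spool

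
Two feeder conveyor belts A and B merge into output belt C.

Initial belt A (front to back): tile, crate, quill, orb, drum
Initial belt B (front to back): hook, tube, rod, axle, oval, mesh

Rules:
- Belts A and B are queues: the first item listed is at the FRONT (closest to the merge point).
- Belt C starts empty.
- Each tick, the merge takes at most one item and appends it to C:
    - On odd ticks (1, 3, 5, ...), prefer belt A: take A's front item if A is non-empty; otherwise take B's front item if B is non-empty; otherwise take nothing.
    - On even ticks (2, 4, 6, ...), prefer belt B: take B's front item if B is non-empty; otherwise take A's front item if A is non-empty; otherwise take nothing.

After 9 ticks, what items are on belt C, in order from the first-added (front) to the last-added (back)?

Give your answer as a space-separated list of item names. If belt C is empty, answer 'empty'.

Tick 1: prefer A, take tile from A; A=[crate,quill,orb,drum] B=[hook,tube,rod,axle,oval,mesh] C=[tile]
Tick 2: prefer B, take hook from B; A=[crate,quill,orb,drum] B=[tube,rod,axle,oval,mesh] C=[tile,hook]
Tick 3: prefer A, take crate from A; A=[quill,orb,drum] B=[tube,rod,axle,oval,mesh] C=[tile,hook,crate]
Tick 4: prefer B, take tube from B; A=[quill,orb,drum] B=[rod,axle,oval,mesh] C=[tile,hook,crate,tube]
Tick 5: prefer A, take quill from A; A=[orb,drum] B=[rod,axle,oval,mesh] C=[tile,hook,crate,tube,quill]
Tick 6: prefer B, take rod from B; A=[orb,drum] B=[axle,oval,mesh] C=[tile,hook,crate,tube,quill,rod]
Tick 7: prefer A, take orb from A; A=[drum] B=[axle,oval,mesh] C=[tile,hook,crate,tube,quill,rod,orb]
Tick 8: prefer B, take axle from B; A=[drum] B=[oval,mesh] C=[tile,hook,crate,tube,quill,rod,orb,axle]
Tick 9: prefer A, take drum from A; A=[-] B=[oval,mesh] C=[tile,hook,crate,tube,quill,rod,orb,axle,drum]

Answer: tile hook crate tube quill rod orb axle drum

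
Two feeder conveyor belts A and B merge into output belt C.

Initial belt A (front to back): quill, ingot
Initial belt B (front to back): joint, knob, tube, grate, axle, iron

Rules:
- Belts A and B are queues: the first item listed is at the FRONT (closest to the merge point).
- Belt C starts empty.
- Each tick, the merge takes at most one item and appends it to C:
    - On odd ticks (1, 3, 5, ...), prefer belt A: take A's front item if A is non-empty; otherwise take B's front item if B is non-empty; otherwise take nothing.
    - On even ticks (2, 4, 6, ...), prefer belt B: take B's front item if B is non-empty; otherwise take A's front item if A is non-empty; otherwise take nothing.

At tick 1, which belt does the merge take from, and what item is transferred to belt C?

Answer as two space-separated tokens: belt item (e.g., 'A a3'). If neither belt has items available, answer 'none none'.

Answer: A quill

Derivation:
Tick 1: prefer A, take quill from A; A=[ingot] B=[joint,knob,tube,grate,axle,iron] C=[quill]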